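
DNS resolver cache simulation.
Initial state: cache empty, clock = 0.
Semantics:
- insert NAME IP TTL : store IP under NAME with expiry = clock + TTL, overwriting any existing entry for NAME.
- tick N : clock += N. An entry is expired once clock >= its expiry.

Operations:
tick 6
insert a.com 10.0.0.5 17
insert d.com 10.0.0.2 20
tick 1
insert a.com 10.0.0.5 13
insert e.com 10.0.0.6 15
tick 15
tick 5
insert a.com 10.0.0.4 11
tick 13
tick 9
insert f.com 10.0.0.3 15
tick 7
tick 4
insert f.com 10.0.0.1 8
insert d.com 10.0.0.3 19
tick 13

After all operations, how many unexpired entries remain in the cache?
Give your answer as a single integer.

Answer: 1

Derivation:
Op 1: tick 6 -> clock=6.
Op 2: insert a.com -> 10.0.0.5 (expiry=6+17=23). clock=6
Op 3: insert d.com -> 10.0.0.2 (expiry=6+20=26). clock=6
Op 4: tick 1 -> clock=7.
Op 5: insert a.com -> 10.0.0.5 (expiry=7+13=20). clock=7
Op 6: insert e.com -> 10.0.0.6 (expiry=7+15=22). clock=7
Op 7: tick 15 -> clock=22. purged={a.com,e.com}
Op 8: tick 5 -> clock=27. purged={d.com}
Op 9: insert a.com -> 10.0.0.4 (expiry=27+11=38). clock=27
Op 10: tick 13 -> clock=40. purged={a.com}
Op 11: tick 9 -> clock=49.
Op 12: insert f.com -> 10.0.0.3 (expiry=49+15=64). clock=49
Op 13: tick 7 -> clock=56.
Op 14: tick 4 -> clock=60.
Op 15: insert f.com -> 10.0.0.1 (expiry=60+8=68). clock=60
Op 16: insert d.com -> 10.0.0.3 (expiry=60+19=79). clock=60
Op 17: tick 13 -> clock=73. purged={f.com}
Final cache (unexpired): {d.com} -> size=1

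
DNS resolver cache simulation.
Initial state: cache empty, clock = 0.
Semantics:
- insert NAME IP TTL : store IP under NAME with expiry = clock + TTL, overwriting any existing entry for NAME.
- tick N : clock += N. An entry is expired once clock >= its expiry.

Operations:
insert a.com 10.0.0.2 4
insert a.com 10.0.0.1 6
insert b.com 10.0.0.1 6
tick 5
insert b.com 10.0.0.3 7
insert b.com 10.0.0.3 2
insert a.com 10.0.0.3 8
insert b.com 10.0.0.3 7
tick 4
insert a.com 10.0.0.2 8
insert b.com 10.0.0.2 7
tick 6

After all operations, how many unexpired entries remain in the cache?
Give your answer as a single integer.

Answer: 2

Derivation:
Op 1: insert a.com -> 10.0.0.2 (expiry=0+4=4). clock=0
Op 2: insert a.com -> 10.0.0.1 (expiry=0+6=6). clock=0
Op 3: insert b.com -> 10.0.0.1 (expiry=0+6=6). clock=0
Op 4: tick 5 -> clock=5.
Op 5: insert b.com -> 10.0.0.3 (expiry=5+7=12). clock=5
Op 6: insert b.com -> 10.0.0.3 (expiry=5+2=7). clock=5
Op 7: insert a.com -> 10.0.0.3 (expiry=5+8=13). clock=5
Op 8: insert b.com -> 10.0.0.3 (expiry=5+7=12). clock=5
Op 9: tick 4 -> clock=9.
Op 10: insert a.com -> 10.0.0.2 (expiry=9+8=17). clock=9
Op 11: insert b.com -> 10.0.0.2 (expiry=9+7=16). clock=9
Op 12: tick 6 -> clock=15.
Final cache (unexpired): {a.com,b.com} -> size=2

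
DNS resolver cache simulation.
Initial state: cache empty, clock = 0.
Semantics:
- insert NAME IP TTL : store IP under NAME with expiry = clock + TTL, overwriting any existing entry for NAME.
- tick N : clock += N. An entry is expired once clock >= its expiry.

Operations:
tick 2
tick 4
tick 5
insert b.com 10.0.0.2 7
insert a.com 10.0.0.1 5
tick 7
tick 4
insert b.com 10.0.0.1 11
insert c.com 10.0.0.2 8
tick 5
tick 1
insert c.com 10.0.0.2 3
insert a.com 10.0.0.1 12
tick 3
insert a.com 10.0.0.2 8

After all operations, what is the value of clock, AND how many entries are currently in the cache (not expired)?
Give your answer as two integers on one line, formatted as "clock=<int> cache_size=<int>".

Answer: clock=31 cache_size=2

Derivation:
Op 1: tick 2 -> clock=2.
Op 2: tick 4 -> clock=6.
Op 3: tick 5 -> clock=11.
Op 4: insert b.com -> 10.0.0.2 (expiry=11+7=18). clock=11
Op 5: insert a.com -> 10.0.0.1 (expiry=11+5=16). clock=11
Op 6: tick 7 -> clock=18. purged={a.com,b.com}
Op 7: tick 4 -> clock=22.
Op 8: insert b.com -> 10.0.0.1 (expiry=22+11=33). clock=22
Op 9: insert c.com -> 10.0.0.2 (expiry=22+8=30). clock=22
Op 10: tick 5 -> clock=27.
Op 11: tick 1 -> clock=28.
Op 12: insert c.com -> 10.0.0.2 (expiry=28+3=31). clock=28
Op 13: insert a.com -> 10.0.0.1 (expiry=28+12=40). clock=28
Op 14: tick 3 -> clock=31. purged={c.com}
Op 15: insert a.com -> 10.0.0.2 (expiry=31+8=39). clock=31
Final clock = 31
Final cache (unexpired): {a.com,b.com} -> size=2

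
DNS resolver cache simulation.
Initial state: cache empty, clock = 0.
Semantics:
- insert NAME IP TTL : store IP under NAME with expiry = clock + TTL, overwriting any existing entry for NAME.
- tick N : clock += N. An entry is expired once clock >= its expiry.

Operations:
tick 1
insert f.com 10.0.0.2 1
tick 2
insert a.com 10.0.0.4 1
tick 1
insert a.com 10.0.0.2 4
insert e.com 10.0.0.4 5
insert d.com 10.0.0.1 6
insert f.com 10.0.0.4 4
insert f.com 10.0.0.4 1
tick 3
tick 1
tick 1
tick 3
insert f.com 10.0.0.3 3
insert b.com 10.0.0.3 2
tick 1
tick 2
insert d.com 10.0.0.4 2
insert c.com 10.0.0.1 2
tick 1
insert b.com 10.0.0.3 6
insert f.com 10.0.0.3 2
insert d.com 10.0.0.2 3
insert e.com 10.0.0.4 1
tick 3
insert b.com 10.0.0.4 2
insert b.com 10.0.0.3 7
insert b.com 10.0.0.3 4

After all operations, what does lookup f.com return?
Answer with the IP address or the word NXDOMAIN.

Op 1: tick 1 -> clock=1.
Op 2: insert f.com -> 10.0.0.2 (expiry=1+1=2). clock=1
Op 3: tick 2 -> clock=3. purged={f.com}
Op 4: insert a.com -> 10.0.0.4 (expiry=3+1=4). clock=3
Op 5: tick 1 -> clock=4. purged={a.com}
Op 6: insert a.com -> 10.0.0.2 (expiry=4+4=8). clock=4
Op 7: insert e.com -> 10.0.0.4 (expiry=4+5=9). clock=4
Op 8: insert d.com -> 10.0.0.1 (expiry=4+6=10). clock=4
Op 9: insert f.com -> 10.0.0.4 (expiry=4+4=8). clock=4
Op 10: insert f.com -> 10.0.0.4 (expiry=4+1=5). clock=4
Op 11: tick 3 -> clock=7. purged={f.com}
Op 12: tick 1 -> clock=8. purged={a.com}
Op 13: tick 1 -> clock=9. purged={e.com}
Op 14: tick 3 -> clock=12. purged={d.com}
Op 15: insert f.com -> 10.0.0.3 (expiry=12+3=15). clock=12
Op 16: insert b.com -> 10.0.0.3 (expiry=12+2=14). clock=12
Op 17: tick 1 -> clock=13.
Op 18: tick 2 -> clock=15. purged={b.com,f.com}
Op 19: insert d.com -> 10.0.0.4 (expiry=15+2=17). clock=15
Op 20: insert c.com -> 10.0.0.1 (expiry=15+2=17). clock=15
Op 21: tick 1 -> clock=16.
Op 22: insert b.com -> 10.0.0.3 (expiry=16+6=22). clock=16
Op 23: insert f.com -> 10.0.0.3 (expiry=16+2=18). clock=16
Op 24: insert d.com -> 10.0.0.2 (expiry=16+3=19). clock=16
Op 25: insert e.com -> 10.0.0.4 (expiry=16+1=17). clock=16
Op 26: tick 3 -> clock=19. purged={c.com,d.com,e.com,f.com}
Op 27: insert b.com -> 10.0.0.4 (expiry=19+2=21). clock=19
Op 28: insert b.com -> 10.0.0.3 (expiry=19+7=26). clock=19
Op 29: insert b.com -> 10.0.0.3 (expiry=19+4=23). clock=19
lookup f.com: not in cache (expired or never inserted)

Answer: NXDOMAIN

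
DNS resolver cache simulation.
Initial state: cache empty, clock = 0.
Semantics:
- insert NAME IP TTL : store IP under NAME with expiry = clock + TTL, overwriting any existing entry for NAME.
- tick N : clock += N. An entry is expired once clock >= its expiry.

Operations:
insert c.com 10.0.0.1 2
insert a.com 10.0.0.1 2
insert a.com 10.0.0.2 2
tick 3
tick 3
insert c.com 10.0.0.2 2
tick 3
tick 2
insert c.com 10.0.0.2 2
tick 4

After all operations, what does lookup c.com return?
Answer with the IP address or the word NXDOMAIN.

Op 1: insert c.com -> 10.0.0.1 (expiry=0+2=2). clock=0
Op 2: insert a.com -> 10.0.0.1 (expiry=0+2=2). clock=0
Op 3: insert a.com -> 10.0.0.2 (expiry=0+2=2). clock=0
Op 4: tick 3 -> clock=3. purged={a.com,c.com}
Op 5: tick 3 -> clock=6.
Op 6: insert c.com -> 10.0.0.2 (expiry=6+2=8). clock=6
Op 7: tick 3 -> clock=9. purged={c.com}
Op 8: tick 2 -> clock=11.
Op 9: insert c.com -> 10.0.0.2 (expiry=11+2=13). clock=11
Op 10: tick 4 -> clock=15. purged={c.com}
lookup c.com: not in cache (expired or never inserted)

Answer: NXDOMAIN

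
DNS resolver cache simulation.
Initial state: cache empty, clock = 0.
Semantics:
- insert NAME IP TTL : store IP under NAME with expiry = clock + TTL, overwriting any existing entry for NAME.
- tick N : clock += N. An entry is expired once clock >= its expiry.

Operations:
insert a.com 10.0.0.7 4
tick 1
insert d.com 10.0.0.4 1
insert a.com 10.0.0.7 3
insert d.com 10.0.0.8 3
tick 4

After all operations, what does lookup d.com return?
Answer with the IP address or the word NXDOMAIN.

Op 1: insert a.com -> 10.0.0.7 (expiry=0+4=4). clock=0
Op 2: tick 1 -> clock=1.
Op 3: insert d.com -> 10.0.0.4 (expiry=1+1=2). clock=1
Op 4: insert a.com -> 10.0.0.7 (expiry=1+3=4). clock=1
Op 5: insert d.com -> 10.0.0.8 (expiry=1+3=4). clock=1
Op 6: tick 4 -> clock=5. purged={a.com,d.com}
lookup d.com: not in cache (expired or never inserted)

Answer: NXDOMAIN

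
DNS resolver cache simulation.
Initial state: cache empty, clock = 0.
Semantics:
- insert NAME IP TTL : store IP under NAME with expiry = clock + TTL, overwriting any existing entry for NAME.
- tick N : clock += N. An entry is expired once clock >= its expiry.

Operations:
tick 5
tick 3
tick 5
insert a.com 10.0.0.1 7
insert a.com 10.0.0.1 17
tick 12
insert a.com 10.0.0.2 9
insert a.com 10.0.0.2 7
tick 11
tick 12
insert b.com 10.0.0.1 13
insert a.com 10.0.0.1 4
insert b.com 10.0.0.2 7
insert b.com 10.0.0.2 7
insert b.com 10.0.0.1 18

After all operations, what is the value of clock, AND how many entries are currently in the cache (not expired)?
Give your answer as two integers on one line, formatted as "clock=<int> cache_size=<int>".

Op 1: tick 5 -> clock=5.
Op 2: tick 3 -> clock=8.
Op 3: tick 5 -> clock=13.
Op 4: insert a.com -> 10.0.0.1 (expiry=13+7=20). clock=13
Op 5: insert a.com -> 10.0.0.1 (expiry=13+17=30). clock=13
Op 6: tick 12 -> clock=25.
Op 7: insert a.com -> 10.0.0.2 (expiry=25+9=34). clock=25
Op 8: insert a.com -> 10.0.0.2 (expiry=25+7=32). clock=25
Op 9: tick 11 -> clock=36. purged={a.com}
Op 10: tick 12 -> clock=48.
Op 11: insert b.com -> 10.0.0.1 (expiry=48+13=61). clock=48
Op 12: insert a.com -> 10.0.0.1 (expiry=48+4=52). clock=48
Op 13: insert b.com -> 10.0.0.2 (expiry=48+7=55). clock=48
Op 14: insert b.com -> 10.0.0.2 (expiry=48+7=55). clock=48
Op 15: insert b.com -> 10.0.0.1 (expiry=48+18=66). clock=48
Final clock = 48
Final cache (unexpired): {a.com,b.com} -> size=2

Answer: clock=48 cache_size=2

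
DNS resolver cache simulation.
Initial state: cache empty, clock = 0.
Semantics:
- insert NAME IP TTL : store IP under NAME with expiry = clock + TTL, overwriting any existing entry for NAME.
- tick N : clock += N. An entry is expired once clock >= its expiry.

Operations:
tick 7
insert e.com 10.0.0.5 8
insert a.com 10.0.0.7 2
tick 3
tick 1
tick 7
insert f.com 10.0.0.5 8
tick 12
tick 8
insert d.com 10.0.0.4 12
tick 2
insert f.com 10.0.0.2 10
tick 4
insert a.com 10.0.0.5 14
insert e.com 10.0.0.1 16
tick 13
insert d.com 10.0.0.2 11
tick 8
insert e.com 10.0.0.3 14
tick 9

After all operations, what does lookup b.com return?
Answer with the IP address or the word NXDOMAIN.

Answer: NXDOMAIN

Derivation:
Op 1: tick 7 -> clock=7.
Op 2: insert e.com -> 10.0.0.5 (expiry=7+8=15). clock=7
Op 3: insert a.com -> 10.0.0.7 (expiry=7+2=9). clock=7
Op 4: tick 3 -> clock=10. purged={a.com}
Op 5: tick 1 -> clock=11.
Op 6: tick 7 -> clock=18. purged={e.com}
Op 7: insert f.com -> 10.0.0.5 (expiry=18+8=26). clock=18
Op 8: tick 12 -> clock=30. purged={f.com}
Op 9: tick 8 -> clock=38.
Op 10: insert d.com -> 10.0.0.4 (expiry=38+12=50). clock=38
Op 11: tick 2 -> clock=40.
Op 12: insert f.com -> 10.0.0.2 (expiry=40+10=50). clock=40
Op 13: tick 4 -> clock=44.
Op 14: insert a.com -> 10.0.0.5 (expiry=44+14=58). clock=44
Op 15: insert e.com -> 10.0.0.1 (expiry=44+16=60). clock=44
Op 16: tick 13 -> clock=57. purged={d.com,f.com}
Op 17: insert d.com -> 10.0.0.2 (expiry=57+11=68). clock=57
Op 18: tick 8 -> clock=65. purged={a.com,e.com}
Op 19: insert e.com -> 10.0.0.3 (expiry=65+14=79). clock=65
Op 20: tick 9 -> clock=74. purged={d.com}
lookup b.com: not in cache (expired or never inserted)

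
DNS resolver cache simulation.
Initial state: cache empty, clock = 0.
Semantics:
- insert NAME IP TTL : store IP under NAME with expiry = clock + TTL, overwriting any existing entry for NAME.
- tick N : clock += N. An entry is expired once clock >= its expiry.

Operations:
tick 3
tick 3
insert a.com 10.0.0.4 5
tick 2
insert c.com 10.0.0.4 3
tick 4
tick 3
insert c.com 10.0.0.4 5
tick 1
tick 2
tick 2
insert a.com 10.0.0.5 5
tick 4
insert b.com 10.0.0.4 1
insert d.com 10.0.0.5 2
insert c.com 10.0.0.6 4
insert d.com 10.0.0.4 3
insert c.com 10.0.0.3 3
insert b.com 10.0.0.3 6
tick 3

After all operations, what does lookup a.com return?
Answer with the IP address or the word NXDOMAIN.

Answer: NXDOMAIN

Derivation:
Op 1: tick 3 -> clock=3.
Op 2: tick 3 -> clock=6.
Op 3: insert a.com -> 10.0.0.4 (expiry=6+5=11). clock=6
Op 4: tick 2 -> clock=8.
Op 5: insert c.com -> 10.0.0.4 (expiry=8+3=11). clock=8
Op 6: tick 4 -> clock=12. purged={a.com,c.com}
Op 7: tick 3 -> clock=15.
Op 8: insert c.com -> 10.0.0.4 (expiry=15+5=20). clock=15
Op 9: tick 1 -> clock=16.
Op 10: tick 2 -> clock=18.
Op 11: tick 2 -> clock=20. purged={c.com}
Op 12: insert a.com -> 10.0.0.5 (expiry=20+5=25). clock=20
Op 13: tick 4 -> clock=24.
Op 14: insert b.com -> 10.0.0.4 (expiry=24+1=25). clock=24
Op 15: insert d.com -> 10.0.0.5 (expiry=24+2=26). clock=24
Op 16: insert c.com -> 10.0.0.6 (expiry=24+4=28). clock=24
Op 17: insert d.com -> 10.0.0.4 (expiry=24+3=27). clock=24
Op 18: insert c.com -> 10.0.0.3 (expiry=24+3=27). clock=24
Op 19: insert b.com -> 10.0.0.3 (expiry=24+6=30). clock=24
Op 20: tick 3 -> clock=27. purged={a.com,c.com,d.com}
lookup a.com: not in cache (expired or never inserted)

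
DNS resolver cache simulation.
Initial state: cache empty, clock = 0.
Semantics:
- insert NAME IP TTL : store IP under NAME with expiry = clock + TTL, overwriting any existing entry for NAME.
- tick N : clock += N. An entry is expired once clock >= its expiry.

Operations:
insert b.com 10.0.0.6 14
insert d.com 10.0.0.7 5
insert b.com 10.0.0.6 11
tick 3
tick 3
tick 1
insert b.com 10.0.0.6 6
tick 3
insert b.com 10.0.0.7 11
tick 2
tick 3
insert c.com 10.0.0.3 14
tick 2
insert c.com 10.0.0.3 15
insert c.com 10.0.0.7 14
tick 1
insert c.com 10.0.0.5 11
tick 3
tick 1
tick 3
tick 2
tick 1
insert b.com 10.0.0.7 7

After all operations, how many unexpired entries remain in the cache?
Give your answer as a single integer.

Op 1: insert b.com -> 10.0.0.6 (expiry=0+14=14). clock=0
Op 2: insert d.com -> 10.0.0.7 (expiry=0+5=5). clock=0
Op 3: insert b.com -> 10.0.0.6 (expiry=0+11=11). clock=0
Op 4: tick 3 -> clock=3.
Op 5: tick 3 -> clock=6. purged={d.com}
Op 6: tick 1 -> clock=7.
Op 7: insert b.com -> 10.0.0.6 (expiry=7+6=13). clock=7
Op 8: tick 3 -> clock=10.
Op 9: insert b.com -> 10.0.0.7 (expiry=10+11=21). clock=10
Op 10: tick 2 -> clock=12.
Op 11: tick 3 -> clock=15.
Op 12: insert c.com -> 10.0.0.3 (expiry=15+14=29). clock=15
Op 13: tick 2 -> clock=17.
Op 14: insert c.com -> 10.0.0.3 (expiry=17+15=32). clock=17
Op 15: insert c.com -> 10.0.0.7 (expiry=17+14=31). clock=17
Op 16: tick 1 -> clock=18.
Op 17: insert c.com -> 10.0.0.5 (expiry=18+11=29). clock=18
Op 18: tick 3 -> clock=21. purged={b.com}
Op 19: tick 1 -> clock=22.
Op 20: tick 3 -> clock=25.
Op 21: tick 2 -> clock=27.
Op 22: tick 1 -> clock=28.
Op 23: insert b.com -> 10.0.0.7 (expiry=28+7=35). clock=28
Final cache (unexpired): {b.com,c.com} -> size=2

Answer: 2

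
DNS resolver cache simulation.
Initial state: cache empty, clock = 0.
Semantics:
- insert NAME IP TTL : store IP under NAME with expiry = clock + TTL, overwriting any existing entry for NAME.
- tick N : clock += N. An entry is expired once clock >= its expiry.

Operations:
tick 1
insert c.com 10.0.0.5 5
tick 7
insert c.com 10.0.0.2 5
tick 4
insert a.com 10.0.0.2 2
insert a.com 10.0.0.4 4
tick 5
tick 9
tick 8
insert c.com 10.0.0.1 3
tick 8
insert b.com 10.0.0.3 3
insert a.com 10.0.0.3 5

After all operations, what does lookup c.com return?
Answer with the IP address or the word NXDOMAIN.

Answer: NXDOMAIN

Derivation:
Op 1: tick 1 -> clock=1.
Op 2: insert c.com -> 10.0.0.5 (expiry=1+5=6). clock=1
Op 3: tick 7 -> clock=8. purged={c.com}
Op 4: insert c.com -> 10.0.0.2 (expiry=8+5=13). clock=8
Op 5: tick 4 -> clock=12.
Op 6: insert a.com -> 10.0.0.2 (expiry=12+2=14). clock=12
Op 7: insert a.com -> 10.0.0.4 (expiry=12+4=16). clock=12
Op 8: tick 5 -> clock=17. purged={a.com,c.com}
Op 9: tick 9 -> clock=26.
Op 10: tick 8 -> clock=34.
Op 11: insert c.com -> 10.0.0.1 (expiry=34+3=37). clock=34
Op 12: tick 8 -> clock=42. purged={c.com}
Op 13: insert b.com -> 10.0.0.3 (expiry=42+3=45). clock=42
Op 14: insert a.com -> 10.0.0.3 (expiry=42+5=47). clock=42
lookup c.com: not in cache (expired or never inserted)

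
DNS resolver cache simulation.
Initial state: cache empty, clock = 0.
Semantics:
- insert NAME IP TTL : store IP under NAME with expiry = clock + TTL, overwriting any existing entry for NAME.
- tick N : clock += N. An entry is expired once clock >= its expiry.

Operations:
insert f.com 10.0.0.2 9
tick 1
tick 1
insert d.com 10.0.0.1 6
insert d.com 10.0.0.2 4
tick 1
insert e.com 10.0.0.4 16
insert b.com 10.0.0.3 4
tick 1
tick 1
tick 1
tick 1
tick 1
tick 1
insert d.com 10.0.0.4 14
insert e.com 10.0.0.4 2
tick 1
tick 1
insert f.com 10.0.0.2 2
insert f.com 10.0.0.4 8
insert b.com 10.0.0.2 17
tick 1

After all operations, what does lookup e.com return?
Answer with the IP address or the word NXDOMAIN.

Op 1: insert f.com -> 10.0.0.2 (expiry=0+9=9). clock=0
Op 2: tick 1 -> clock=1.
Op 3: tick 1 -> clock=2.
Op 4: insert d.com -> 10.0.0.1 (expiry=2+6=8). clock=2
Op 5: insert d.com -> 10.0.0.2 (expiry=2+4=6). clock=2
Op 6: tick 1 -> clock=3.
Op 7: insert e.com -> 10.0.0.4 (expiry=3+16=19). clock=3
Op 8: insert b.com -> 10.0.0.3 (expiry=3+4=7). clock=3
Op 9: tick 1 -> clock=4.
Op 10: tick 1 -> clock=5.
Op 11: tick 1 -> clock=6. purged={d.com}
Op 12: tick 1 -> clock=7. purged={b.com}
Op 13: tick 1 -> clock=8.
Op 14: tick 1 -> clock=9. purged={f.com}
Op 15: insert d.com -> 10.0.0.4 (expiry=9+14=23). clock=9
Op 16: insert e.com -> 10.0.0.4 (expiry=9+2=11). clock=9
Op 17: tick 1 -> clock=10.
Op 18: tick 1 -> clock=11. purged={e.com}
Op 19: insert f.com -> 10.0.0.2 (expiry=11+2=13). clock=11
Op 20: insert f.com -> 10.0.0.4 (expiry=11+8=19). clock=11
Op 21: insert b.com -> 10.0.0.2 (expiry=11+17=28). clock=11
Op 22: tick 1 -> clock=12.
lookup e.com: not in cache (expired or never inserted)

Answer: NXDOMAIN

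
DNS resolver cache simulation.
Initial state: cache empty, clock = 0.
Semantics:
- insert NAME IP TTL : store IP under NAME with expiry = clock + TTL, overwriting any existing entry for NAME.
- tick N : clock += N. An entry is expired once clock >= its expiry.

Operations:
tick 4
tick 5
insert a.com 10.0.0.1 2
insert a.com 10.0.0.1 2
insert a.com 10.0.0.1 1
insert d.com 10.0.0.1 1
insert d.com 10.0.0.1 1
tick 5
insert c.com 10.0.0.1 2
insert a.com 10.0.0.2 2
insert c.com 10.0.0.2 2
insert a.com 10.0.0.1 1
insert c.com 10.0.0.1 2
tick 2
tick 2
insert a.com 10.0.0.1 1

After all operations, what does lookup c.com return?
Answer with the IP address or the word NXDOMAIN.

Answer: NXDOMAIN

Derivation:
Op 1: tick 4 -> clock=4.
Op 2: tick 5 -> clock=9.
Op 3: insert a.com -> 10.0.0.1 (expiry=9+2=11). clock=9
Op 4: insert a.com -> 10.0.0.1 (expiry=9+2=11). clock=9
Op 5: insert a.com -> 10.0.0.1 (expiry=9+1=10). clock=9
Op 6: insert d.com -> 10.0.0.1 (expiry=9+1=10). clock=9
Op 7: insert d.com -> 10.0.0.1 (expiry=9+1=10). clock=9
Op 8: tick 5 -> clock=14. purged={a.com,d.com}
Op 9: insert c.com -> 10.0.0.1 (expiry=14+2=16). clock=14
Op 10: insert a.com -> 10.0.0.2 (expiry=14+2=16). clock=14
Op 11: insert c.com -> 10.0.0.2 (expiry=14+2=16). clock=14
Op 12: insert a.com -> 10.0.0.1 (expiry=14+1=15). clock=14
Op 13: insert c.com -> 10.0.0.1 (expiry=14+2=16). clock=14
Op 14: tick 2 -> clock=16. purged={a.com,c.com}
Op 15: tick 2 -> clock=18.
Op 16: insert a.com -> 10.0.0.1 (expiry=18+1=19). clock=18
lookup c.com: not in cache (expired or never inserted)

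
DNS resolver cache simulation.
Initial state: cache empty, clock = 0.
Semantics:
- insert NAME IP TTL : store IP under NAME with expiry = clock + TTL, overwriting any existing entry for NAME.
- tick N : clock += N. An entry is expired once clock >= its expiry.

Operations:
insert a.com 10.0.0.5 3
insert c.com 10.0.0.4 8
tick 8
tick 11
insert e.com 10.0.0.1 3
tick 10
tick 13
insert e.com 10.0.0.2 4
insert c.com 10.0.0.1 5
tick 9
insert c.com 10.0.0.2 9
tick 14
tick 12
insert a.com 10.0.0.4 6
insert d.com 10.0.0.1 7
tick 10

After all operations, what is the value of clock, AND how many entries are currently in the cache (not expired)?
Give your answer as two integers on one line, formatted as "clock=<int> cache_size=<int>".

Answer: clock=87 cache_size=0

Derivation:
Op 1: insert a.com -> 10.0.0.5 (expiry=0+3=3). clock=0
Op 2: insert c.com -> 10.0.0.4 (expiry=0+8=8). clock=0
Op 3: tick 8 -> clock=8. purged={a.com,c.com}
Op 4: tick 11 -> clock=19.
Op 5: insert e.com -> 10.0.0.1 (expiry=19+3=22). clock=19
Op 6: tick 10 -> clock=29. purged={e.com}
Op 7: tick 13 -> clock=42.
Op 8: insert e.com -> 10.0.0.2 (expiry=42+4=46). clock=42
Op 9: insert c.com -> 10.0.0.1 (expiry=42+5=47). clock=42
Op 10: tick 9 -> clock=51. purged={c.com,e.com}
Op 11: insert c.com -> 10.0.0.2 (expiry=51+9=60). clock=51
Op 12: tick 14 -> clock=65. purged={c.com}
Op 13: tick 12 -> clock=77.
Op 14: insert a.com -> 10.0.0.4 (expiry=77+6=83). clock=77
Op 15: insert d.com -> 10.0.0.1 (expiry=77+7=84). clock=77
Op 16: tick 10 -> clock=87. purged={a.com,d.com}
Final clock = 87
Final cache (unexpired): {} -> size=0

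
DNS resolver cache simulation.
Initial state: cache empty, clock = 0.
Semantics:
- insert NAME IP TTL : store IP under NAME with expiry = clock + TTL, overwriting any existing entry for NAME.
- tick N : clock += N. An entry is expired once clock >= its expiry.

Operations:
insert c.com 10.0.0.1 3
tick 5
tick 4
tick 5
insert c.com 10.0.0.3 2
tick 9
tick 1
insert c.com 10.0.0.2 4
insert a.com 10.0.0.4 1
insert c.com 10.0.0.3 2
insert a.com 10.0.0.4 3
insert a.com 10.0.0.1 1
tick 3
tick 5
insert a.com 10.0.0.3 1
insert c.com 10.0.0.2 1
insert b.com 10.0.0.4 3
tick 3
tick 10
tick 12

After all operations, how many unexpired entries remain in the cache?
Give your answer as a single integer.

Answer: 0

Derivation:
Op 1: insert c.com -> 10.0.0.1 (expiry=0+3=3). clock=0
Op 2: tick 5 -> clock=5. purged={c.com}
Op 3: tick 4 -> clock=9.
Op 4: tick 5 -> clock=14.
Op 5: insert c.com -> 10.0.0.3 (expiry=14+2=16). clock=14
Op 6: tick 9 -> clock=23. purged={c.com}
Op 7: tick 1 -> clock=24.
Op 8: insert c.com -> 10.0.0.2 (expiry=24+4=28). clock=24
Op 9: insert a.com -> 10.0.0.4 (expiry=24+1=25). clock=24
Op 10: insert c.com -> 10.0.0.3 (expiry=24+2=26). clock=24
Op 11: insert a.com -> 10.0.0.4 (expiry=24+3=27). clock=24
Op 12: insert a.com -> 10.0.0.1 (expiry=24+1=25). clock=24
Op 13: tick 3 -> clock=27. purged={a.com,c.com}
Op 14: tick 5 -> clock=32.
Op 15: insert a.com -> 10.0.0.3 (expiry=32+1=33). clock=32
Op 16: insert c.com -> 10.0.0.2 (expiry=32+1=33). clock=32
Op 17: insert b.com -> 10.0.0.4 (expiry=32+3=35). clock=32
Op 18: tick 3 -> clock=35. purged={a.com,b.com,c.com}
Op 19: tick 10 -> clock=45.
Op 20: tick 12 -> clock=57.
Final cache (unexpired): {} -> size=0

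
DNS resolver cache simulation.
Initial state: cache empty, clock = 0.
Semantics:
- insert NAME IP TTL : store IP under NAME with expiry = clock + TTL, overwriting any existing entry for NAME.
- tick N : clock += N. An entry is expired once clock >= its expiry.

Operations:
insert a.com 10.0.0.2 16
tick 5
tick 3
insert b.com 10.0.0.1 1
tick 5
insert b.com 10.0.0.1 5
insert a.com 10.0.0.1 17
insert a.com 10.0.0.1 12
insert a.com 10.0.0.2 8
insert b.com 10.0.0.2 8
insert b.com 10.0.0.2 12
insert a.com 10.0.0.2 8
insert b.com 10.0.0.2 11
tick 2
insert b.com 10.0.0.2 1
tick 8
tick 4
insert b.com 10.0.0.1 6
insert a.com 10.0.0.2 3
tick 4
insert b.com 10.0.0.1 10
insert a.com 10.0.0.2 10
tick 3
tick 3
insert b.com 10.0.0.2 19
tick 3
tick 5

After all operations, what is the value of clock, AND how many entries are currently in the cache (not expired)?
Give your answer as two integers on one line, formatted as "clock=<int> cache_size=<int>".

Op 1: insert a.com -> 10.0.0.2 (expiry=0+16=16). clock=0
Op 2: tick 5 -> clock=5.
Op 3: tick 3 -> clock=8.
Op 4: insert b.com -> 10.0.0.1 (expiry=8+1=9). clock=8
Op 5: tick 5 -> clock=13. purged={b.com}
Op 6: insert b.com -> 10.0.0.1 (expiry=13+5=18). clock=13
Op 7: insert a.com -> 10.0.0.1 (expiry=13+17=30). clock=13
Op 8: insert a.com -> 10.0.0.1 (expiry=13+12=25). clock=13
Op 9: insert a.com -> 10.0.0.2 (expiry=13+8=21). clock=13
Op 10: insert b.com -> 10.0.0.2 (expiry=13+8=21). clock=13
Op 11: insert b.com -> 10.0.0.2 (expiry=13+12=25). clock=13
Op 12: insert a.com -> 10.0.0.2 (expiry=13+8=21). clock=13
Op 13: insert b.com -> 10.0.0.2 (expiry=13+11=24). clock=13
Op 14: tick 2 -> clock=15.
Op 15: insert b.com -> 10.0.0.2 (expiry=15+1=16). clock=15
Op 16: tick 8 -> clock=23. purged={a.com,b.com}
Op 17: tick 4 -> clock=27.
Op 18: insert b.com -> 10.0.0.1 (expiry=27+6=33). clock=27
Op 19: insert a.com -> 10.0.0.2 (expiry=27+3=30). clock=27
Op 20: tick 4 -> clock=31. purged={a.com}
Op 21: insert b.com -> 10.0.0.1 (expiry=31+10=41). clock=31
Op 22: insert a.com -> 10.0.0.2 (expiry=31+10=41). clock=31
Op 23: tick 3 -> clock=34.
Op 24: tick 3 -> clock=37.
Op 25: insert b.com -> 10.0.0.2 (expiry=37+19=56). clock=37
Op 26: tick 3 -> clock=40.
Op 27: tick 5 -> clock=45. purged={a.com}
Final clock = 45
Final cache (unexpired): {b.com} -> size=1

Answer: clock=45 cache_size=1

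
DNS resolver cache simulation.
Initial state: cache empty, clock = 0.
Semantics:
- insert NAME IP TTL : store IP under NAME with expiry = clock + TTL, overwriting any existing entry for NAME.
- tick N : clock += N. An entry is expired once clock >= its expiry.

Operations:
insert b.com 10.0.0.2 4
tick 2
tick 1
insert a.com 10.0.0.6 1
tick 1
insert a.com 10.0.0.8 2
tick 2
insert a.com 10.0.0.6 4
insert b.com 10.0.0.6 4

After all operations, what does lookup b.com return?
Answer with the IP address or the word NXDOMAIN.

Answer: 10.0.0.6

Derivation:
Op 1: insert b.com -> 10.0.0.2 (expiry=0+4=4). clock=0
Op 2: tick 2 -> clock=2.
Op 3: tick 1 -> clock=3.
Op 4: insert a.com -> 10.0.0.6 (expiry=3+1=4). clock=3
Op 5: tick 1 -> clock=4. purged={a.com,b.com}
Op 6: insert a.com -> 10.0.0.8 (expiry=4+2=6). clock=4
Op 7: tick 2 -> clock=6. purged={a.com}
Op 8: insert a.com -> 10.0.0.6 (expiry=6+4=10). clock=6
Op 9: insert b.com -> 10.0.0.6 (expiry=6+4=10). clock=6
lookup b.com: present, ip=10.0.0.6 expiry=10 > clock=6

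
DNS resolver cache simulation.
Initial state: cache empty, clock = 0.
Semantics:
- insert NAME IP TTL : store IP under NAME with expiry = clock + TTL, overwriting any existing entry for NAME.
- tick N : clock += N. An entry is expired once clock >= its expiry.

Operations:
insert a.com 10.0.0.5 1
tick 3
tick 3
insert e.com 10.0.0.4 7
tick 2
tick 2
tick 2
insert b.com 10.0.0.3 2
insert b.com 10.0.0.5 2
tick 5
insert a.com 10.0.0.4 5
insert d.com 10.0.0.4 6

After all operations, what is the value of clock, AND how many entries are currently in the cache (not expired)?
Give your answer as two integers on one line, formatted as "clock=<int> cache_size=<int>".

Op 1: insert a.com -> 10.0.0.5 (expiry=0+1=1). clock=0
Op 2: tick 3 -> clock=3. purged={a.com}
Op 3: tick 3 -> clock=6.
Op 4: insert e.com -> 10.0.0.4 (expiry=6+7=13). clock=6
Op 5: tick 2 -> clock=8.
Op 6: tick 2 -> clock=10.
Op 7: tick 2 -> clock=12.
Op 8: insert b.com -> 10.0.0.3 (expiry=12+2=14). clock=12
Op 9: insert b.com -> 10.0.0.5 (expiry=12+2=14). clock=12
Op 10: tick 5 -> clock=17. purged={b.com,e.com}
Op 11: insert a.com -> 10.0.0.4 (expiry=17+5=22). clock=17
Op 12: insert d.com -> 10.0.0.4 (expiry=17+6=23). clock=17
Final clock = 17
Final cache (unexpired): {a.com,d.com} -> size=2

Answer: clock=17 cache_size=2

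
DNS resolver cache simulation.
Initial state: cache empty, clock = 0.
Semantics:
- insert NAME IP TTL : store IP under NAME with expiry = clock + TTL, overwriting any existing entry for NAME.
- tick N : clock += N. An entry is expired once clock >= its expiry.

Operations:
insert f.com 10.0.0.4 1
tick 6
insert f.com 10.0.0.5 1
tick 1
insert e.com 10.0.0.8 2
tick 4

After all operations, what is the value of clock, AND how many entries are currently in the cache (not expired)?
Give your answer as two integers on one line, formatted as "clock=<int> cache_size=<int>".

Answer: clock=11 cache_size=0

Derivation:
Op 1: insert f.com -> 10.0.0.4 (expiry=0+1=1). clock=0
Op 2: tick 6 -> clock=6. purged={f.com}
Op 3: insert f.com -> 10.0.0.5 (expiry=6+1=7). clock=6
Op 4: tick 1 -> clock=7. purged={f.com}
Op 5: insert e.com -> 10.0.0.8 (expiry=7+2=9). clock=7
Op 6: tick 4 -> clock=11. purged={e.com}
Final clock = 11
Final cache (unexpired): {} -> size=0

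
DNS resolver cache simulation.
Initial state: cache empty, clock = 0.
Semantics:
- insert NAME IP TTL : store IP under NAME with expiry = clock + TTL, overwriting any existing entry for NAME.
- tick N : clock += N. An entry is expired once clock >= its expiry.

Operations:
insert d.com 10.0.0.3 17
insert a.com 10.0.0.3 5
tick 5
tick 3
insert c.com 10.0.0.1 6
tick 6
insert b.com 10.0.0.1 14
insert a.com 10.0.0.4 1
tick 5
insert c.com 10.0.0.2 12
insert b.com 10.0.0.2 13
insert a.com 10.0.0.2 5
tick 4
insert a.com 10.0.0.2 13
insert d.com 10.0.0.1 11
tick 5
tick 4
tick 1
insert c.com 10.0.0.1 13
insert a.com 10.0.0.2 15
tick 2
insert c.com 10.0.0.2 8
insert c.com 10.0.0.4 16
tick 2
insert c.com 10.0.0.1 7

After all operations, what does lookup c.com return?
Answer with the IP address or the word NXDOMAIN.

Answer: 10.0.0.1

Derivation:
Op 1: insert d.com -> 10.0.0.3 (expiry=0+17=17). clock=0
Op 2: insert a.com -> 10.0.0.3 (expiry=0+5=5). clock=0
Op 3: tick 5 -> clock=5. purged={a.com}
Op 4: tick 3 -> clock=8.
Op 5: insert c.com -> 10.0.0.1 (expiry=8+6=14). clock=8
Op 6: tick 6 -> clock=14. purged={c.com}
Op 7: insert b.com -> 10.0.0.1 (expiry=14+14=28). clock=14
Op 8: insert a.com -> 10.0.0.4 (expiry=14+1=15). clock=14
Op 9: tick 5 -> clock=19. purged={a.com,d.com}
Op 10: insert c.com -> 10.0.0.2 (expiry=19+12=31). clock=19
Op 11: insert b.com -> 10.0.0.2 (expiry=19+13=32). clock=19
Op 12: insert a.com -> 10.0.0.2 (expiry=19+5=24). clock=19
Op 13: tick 4 -> clock=23.
Op 14: insert a.com -> 10.0.0.2 (expiry=23+13=36). clock=23
Op 15: insert d.com -> 10.0.0.1 (expiry=23+11=34). clock=23
Op 16: tick 5 -> clock=28.
Op 17: tick 4 -> clock=32. purged={b.com,c.com}
Op 18: tick 1 -> clock=33.
Op 19: insert c.com -> 10.0.0.1 (expiry=33+13=46). clock=33
Op 20: insert a.com -> 10.0.0.2 (expiry=33+15=48). clock=33
Op 21: tick 2 -> clock=35. purged={d.com}
Op 22: insert c.com -> 10.0.0.2 (expiry=35+8=43). clock=35
Op 23: insert c.com -> 10.0.0.4 (expiry=35+16=51). clock=35
Op 24: tick 2 -> clock=37.
Op 25: insert c.com -> 10.0.0.1 (expiry=37+7=44). clock=37
lookup c.com: present, ip=10.0.0.1 expiry=44 > clock=37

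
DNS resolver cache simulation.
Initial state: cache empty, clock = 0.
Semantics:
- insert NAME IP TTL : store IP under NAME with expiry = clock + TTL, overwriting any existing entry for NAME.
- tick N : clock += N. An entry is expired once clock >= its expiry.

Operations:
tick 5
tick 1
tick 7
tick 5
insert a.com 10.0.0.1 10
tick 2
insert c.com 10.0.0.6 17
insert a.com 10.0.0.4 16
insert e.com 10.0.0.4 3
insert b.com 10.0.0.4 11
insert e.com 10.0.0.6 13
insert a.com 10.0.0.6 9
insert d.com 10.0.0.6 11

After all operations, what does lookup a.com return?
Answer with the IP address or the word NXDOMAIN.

Op 1: tick 5 -> clock=5.
Op 2: tick 1 -> clock=6.
Op 3: tick 7 -> clock=13.
Op 4: tick 5 -> clock=18.
Op 5: insert a.com -> 10.0.0.1 (expiry=18+10=28). clock=18
Op 6: tick 2 -> clock=20.
Op 7: insert c.com -> 10.0.0.6 (expiry=20+17=37). clock=20
Op 8: insert a.com -> 10.0.0.4 (expiry=20+16=36). clock=20
Op 9: insert e.com -> 10.0.0.4 (expiry=20+3=23). clock=20
Op 10: insert b.com -> 10.0.0.4 (expiry=20+11=31). clock=20
Op 11: insert e.com -> 10.0.0.6 (expiry=20+13=33). clock=20
Op 12: insert a.com -> 10.0.0.6 (expiry=20+9=29). clock=20
Op 13: insert d.com -> 10.0.0.6 (expiry=20+11=31). clock=20
lookup a.com: present, ip=10.0.0.6 expiry=29 > clock=20

Answer: 10.0.0.6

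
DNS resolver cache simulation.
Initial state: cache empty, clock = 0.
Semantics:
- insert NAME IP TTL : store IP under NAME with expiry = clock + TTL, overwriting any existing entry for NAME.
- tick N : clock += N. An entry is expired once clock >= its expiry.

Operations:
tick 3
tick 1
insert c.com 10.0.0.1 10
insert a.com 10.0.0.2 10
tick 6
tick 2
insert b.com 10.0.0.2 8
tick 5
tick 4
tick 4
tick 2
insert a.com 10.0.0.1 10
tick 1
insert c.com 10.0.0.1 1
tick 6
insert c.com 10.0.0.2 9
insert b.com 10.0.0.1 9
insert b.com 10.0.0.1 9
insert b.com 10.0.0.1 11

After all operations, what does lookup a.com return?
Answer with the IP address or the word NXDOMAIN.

Answer: 10.0.0.1

Derivation:
Op 1: tick 3 -> clock=3.
Op 2: tick 1 -> clock=4.
Op 3: insert c.com -> 10.0.0.1 (expiry=4+10=14). clock=4
Op 4: insert a.com -> 10.0.0.2 (expiry=4+10=14). clock=4
Op 5: tick 6 -> clock=10.
Op 6: tick 2 -> clock=12.
Op 7: insert b.com -> 10.0.0.2 (expiry=12+8=20). clock=12
Op 8: tick 5 -> clock=17. purged={a.com,c.com}
Op 9: tick 4 -> clock=21. purged={b.com}
Op 10: tick 4 -> clock=25.
Op 11: tick 2 -> clock=27.
Op 12: insert a.com -> 10.0.0.1 (expiry=27+10=37). clock=27
Op 13: tick 1 -> clock=28.
Op 14: insert c.com -> 10.0.0.1 (expiry=28+1=29). clock=28
Op 15: tick 6 -> clock=34. purged={c.com}
Op 16: insert c.com -> 10.0.0.2 (expiry=34+9=43). clock=34
Op 17: insert b.com -> 10.0.0.1 (expiry=34+9=43). clock=34
Op 18: insert b.com -> 10.0.0.1 (expiry=34+9=43). clock=34
Op 19: insert b.com -> 10.0.0.1 (expiry=34+11=45). clock=34
lookup a.com: present, ip=10.0.0.1 expiry=37 > clock=34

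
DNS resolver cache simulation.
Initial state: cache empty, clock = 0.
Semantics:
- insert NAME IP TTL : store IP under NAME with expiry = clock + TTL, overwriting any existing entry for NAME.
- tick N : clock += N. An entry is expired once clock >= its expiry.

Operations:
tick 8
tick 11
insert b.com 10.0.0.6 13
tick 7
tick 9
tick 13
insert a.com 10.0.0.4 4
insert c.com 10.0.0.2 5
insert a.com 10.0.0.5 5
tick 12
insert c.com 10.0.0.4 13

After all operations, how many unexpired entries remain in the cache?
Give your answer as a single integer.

Op 1: tick 8 -> clock=8.
Op 2: tick 11 -> clock=19.
Op 3: insert b.com -> 10.0.0.6 (expiry=19+13=32). clock=19
Op 4: tick 7 -> clock=26.
Op 5: tick 9 -> clock=35. purged={b.com}
Op 6: tick 13 -> clock=48.
Op 7: insert a.com -> 10.0.0.4 (expiry=48+4=52). clock=48
Op 8: insert c.com -> 10.0.0.2 (expiry=48+5=53). clock=48
Op 9: insert a.com -> 10.0.0.5 (expiry=48+5=53). clock=48
Op 10: tick 12 -> clock=60. purged={a.com,c.com}
Op 11: insert c.com -> 10.0.0.4 (expiry=60+13=73). clock=60
Final cache (unexpired): {c.com} -> size=1

Answer: 1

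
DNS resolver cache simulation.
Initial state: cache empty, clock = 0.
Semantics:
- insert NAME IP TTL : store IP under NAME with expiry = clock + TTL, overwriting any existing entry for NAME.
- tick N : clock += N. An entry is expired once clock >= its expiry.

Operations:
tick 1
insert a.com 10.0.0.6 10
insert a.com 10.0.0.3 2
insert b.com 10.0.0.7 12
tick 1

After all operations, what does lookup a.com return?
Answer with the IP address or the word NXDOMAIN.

Op 1: tick 1 -> clock=1.
Op 2: insert a.com -> 10.0.0.6 (expiry=1+10=11). clock=1
Op 3: insert a.com -> 10.0.0.3 (expiry=1+2=3). clock=1
Op 4: insert b.com -> 10.0.0.7 (expiry=1+12=13). clock=1
Op 5: tick 1 -> clock=2.
lookup a.com: present, ip=10.0.0.3 expiry=3 > clock=2

Answer: 10.0.0.3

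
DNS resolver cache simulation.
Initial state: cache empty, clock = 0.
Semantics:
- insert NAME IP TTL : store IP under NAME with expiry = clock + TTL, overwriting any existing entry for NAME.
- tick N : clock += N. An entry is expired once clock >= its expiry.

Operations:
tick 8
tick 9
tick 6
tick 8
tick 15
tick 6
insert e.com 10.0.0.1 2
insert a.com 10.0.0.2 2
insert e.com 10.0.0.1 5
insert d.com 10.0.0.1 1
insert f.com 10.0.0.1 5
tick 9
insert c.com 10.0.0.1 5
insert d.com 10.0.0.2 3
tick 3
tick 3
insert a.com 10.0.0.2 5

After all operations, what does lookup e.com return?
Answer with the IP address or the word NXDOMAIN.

Op 1: tick 8 -> clock=8.
Op 2: tick 9 -> clock=17.
Op 3: tick 6 -> clock=23.
Op 4: tick 8 -> clock=31.
Op 5: tick 15 -> clock=46.
Op 6: tick 6 -> clock=52.
Op 7: insert e.com -> 10.0.0.1 (expiry=52+2=54). clock=52
Op 8: insert a.com -> 10.0.0.2 (expiry=52+2=54). clock=52
Op 9: insert e.com -> 10.0.0.1 (expiry=52+5=57). clock=52
Op 10: insert d.com -> 10.0.0.1 (expiry=52+1=53). clock=52
Op 11: insert f.com -> 10.0.0.1 (expiry=52+5=57). clock=52
Op 12: tick 9 -> clock=61. purged={a.com,d.com,e.com,f.com}
Op 13: insert c.com -> 10.0.0.1 (expiry=61+5=66). clock=61
Op 14: insert d.com -> 10.0.0.2 (expiry=61+3=64). clock=61
Op 15: tick 3 -> clock=64. purged={d.com}
Op 16: tick 3 -> clock=67. purged={c.com}
Op 17: insert a.com -> 10.0.0.2 (expiry=67+5=72). clock=67
lookup e.com: not in cache (expired or never inserted)

Answer: NXDOMAIN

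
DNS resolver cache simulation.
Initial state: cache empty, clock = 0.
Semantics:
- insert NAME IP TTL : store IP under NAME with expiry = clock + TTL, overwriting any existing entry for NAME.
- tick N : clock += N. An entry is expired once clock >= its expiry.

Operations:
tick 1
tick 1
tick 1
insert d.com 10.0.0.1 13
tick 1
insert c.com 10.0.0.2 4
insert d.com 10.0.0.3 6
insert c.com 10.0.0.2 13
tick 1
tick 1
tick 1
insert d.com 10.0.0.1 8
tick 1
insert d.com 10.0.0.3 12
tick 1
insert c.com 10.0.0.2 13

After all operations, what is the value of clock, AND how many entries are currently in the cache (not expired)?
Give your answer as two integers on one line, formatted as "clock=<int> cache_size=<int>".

Op 1: tick 1 -> clock=1.
Op 2: tick 1 -> clock=2.
Op 3: tick 1 -> clock=3.
Op 4: insert d.com -> 10.0.0.1 (expiry=3+13=16). clock=3
Op 5: tick 1 -> clock=4.
Op 6: insert c.com -> 10.0.0.2 (expiry=4+4=8). clock=4
Op 7: insert d.com -> 10.0.0.3 (expiry=4+6=10). clock=4
Op 8: insert c.com -> 10.0.0.2 (expiry=4+13=17). clock=4
Op 9: tick 1 -> clock=5.
Op 10: tick 1 -> clock=6.
Op 11: tick 1 -> clock=7.
Op 12: insert d.com -> 10.0.0.1 (expiry=7+8=15). clock=7
Op 13: tick 1 -> clock=8.
Op 14: insert d.com -> 10.0.0.3 (expiry=8+12=20). clock=8
Op 15: tick 1 -> clock=9.
Op 16: insert c.com -> 10.0.0.2 (expiry=9+13=22). clock=9
Final clock = 9
Final cache (unexpired): {c.com,d.com} -> size=2

Answer: clock=9 cache_size=2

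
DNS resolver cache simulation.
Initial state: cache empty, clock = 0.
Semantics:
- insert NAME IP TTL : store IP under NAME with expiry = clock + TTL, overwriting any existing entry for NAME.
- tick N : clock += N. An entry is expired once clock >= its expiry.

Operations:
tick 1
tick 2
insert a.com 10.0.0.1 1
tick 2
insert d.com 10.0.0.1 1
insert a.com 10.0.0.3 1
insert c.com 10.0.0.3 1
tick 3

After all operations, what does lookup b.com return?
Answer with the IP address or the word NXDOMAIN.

Answer: NXDOMAIN

Derivation:
Op 1: tick 1 -> clock=1.
Op 2: tick 2 -> clock=3.
Op 3: insert a.com -> 10.0.0.1 (expiry=3+1=4). clock=3
Op 4: tick 2 -> clock=5. purged={a.com}
Op 5: insert d.com -> 10.0.0.1 (expiry=5+1=6). clock=5
Op 6: insert a.com -> 10.0.0.3 (expiry=5+1=6). clock=5
Op 7: insert c.com -> 10.0.0.3 (expiry=5+1=6). clock=5
Op 8: tick 3 -> clock=8. purged={a.com,c.com,d.com}
lookup b.com: not in cache (expired or never inserted)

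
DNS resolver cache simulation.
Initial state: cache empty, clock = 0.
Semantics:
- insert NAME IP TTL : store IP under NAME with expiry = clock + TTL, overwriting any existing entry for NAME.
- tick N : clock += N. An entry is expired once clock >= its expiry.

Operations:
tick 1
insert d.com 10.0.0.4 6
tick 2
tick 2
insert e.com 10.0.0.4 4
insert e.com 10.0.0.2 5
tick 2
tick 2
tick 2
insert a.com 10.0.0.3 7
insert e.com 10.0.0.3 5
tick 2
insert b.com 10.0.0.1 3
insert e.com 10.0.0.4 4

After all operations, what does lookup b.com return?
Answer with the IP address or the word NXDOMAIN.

Answer: 10.0.0.1

Derivation:
Op 1: tick 1 -> clock=1.
Op 2: insert d.com -> 10.0.0.4 (expiry=1+6=7). clock=1
Op 3: tick 2 -> clock=3.
Op 4: tick 2 -> clock=5.
Op 5: insert e.com -> 10.0.0.4 (expiry=5+4=9). clock=5
Op 6: insert e.com -> 10.0.0.2 (expiry=5+5=10). clock=5
Op 7: tick 2 -> clock=7. purged={d.com}
Op 8: tick 2 -> clock=9.
Op 9: tick 2 -> clock=11. purged={e.com}
Op 10: insert a.com -> 10.0.0.3 (expiry=11+7=18). clock=11
Op 11: insert e.com -> 10.0.0.3 (expiry=11+5=16). clock=11
Op 12: tick 2 -> clock=13.
Op 13: insert b.com -> 10.0.0.1 (expiry=13+3=16). clock=13
Op 14: insert e.com -> 10.0.0.4 (expiry=13+4=17). clock=13
lookup b.com: present, ip=10.0.0.1 expiry=16 > clock=13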